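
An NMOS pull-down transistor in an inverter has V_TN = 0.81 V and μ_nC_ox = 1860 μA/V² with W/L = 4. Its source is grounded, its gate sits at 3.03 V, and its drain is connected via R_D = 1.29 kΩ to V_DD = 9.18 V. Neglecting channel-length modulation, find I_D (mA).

V_GS = V_G = 3.03 V, so V_ov = 3.03 − 0.81 = 2.22 V.
k_n = μ_nC_ox · (W/L) = 7.44 mA/V².
Assume saturation: I_D = ½ k_n V_ov² = 0.5 × 7.44 × 2.22² = 18.3 mA, giving V_DS = V_DD − I_D R_D = 9.18 − 18.3 × 1.29 = -14.5 V.
But -14.5 V < V_ov = 2.22 V, so the device is actually in triode.
In triode I_D = k_n[V_ov V_DS − ½ V_DS²] and I_D = (V_DD − V_DS)/R_D. Equating: 4.8 V_DS² − 22.31 V_DS + 9.18 = 0, giving V_DS = 0.456 V (the root below V_ov).
I_D = (9.18 − 0.456) / 1.29 = 6.76 mA.

I_D = 6.76 mA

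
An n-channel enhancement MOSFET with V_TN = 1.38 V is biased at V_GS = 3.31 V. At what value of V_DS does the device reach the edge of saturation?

V_DS,sat = 1.93 V

The boundary between triode and saturation is V_DS = V_GS − V_TN = V_ov.
V_ov = 3.31 − 1.38 = 1.93 V.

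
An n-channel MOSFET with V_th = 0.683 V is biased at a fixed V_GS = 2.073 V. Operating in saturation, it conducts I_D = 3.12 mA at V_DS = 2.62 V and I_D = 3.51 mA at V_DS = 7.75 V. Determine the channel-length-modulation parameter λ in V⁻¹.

With V_GS fixed, I_D ∝ (1 + λ V_DS) in saturation, so I_D2/I_D1 = (1 + λ V_DS2)/(1 + λ V_DS1).
3.51/3.12 = 1.125 = (1 + 7.75 λ)/(1 + 2.62 λ).
Solving: λ (I_D1 V_DS2 − I_D2 V_DS1) = I_D2 − I_D1, so λ = (3.51 − 3.12) / (3.12 × 7.75 − 3.51 × 2.62) = 0.39 / 15 = 0.026 V⁻¹.

λ = 0.0260 V⁻¹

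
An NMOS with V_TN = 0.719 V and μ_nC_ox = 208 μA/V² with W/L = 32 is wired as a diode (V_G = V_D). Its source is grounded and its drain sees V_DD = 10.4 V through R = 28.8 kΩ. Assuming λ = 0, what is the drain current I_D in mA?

I_D = 0.325 mA

With gate tied to drain, V_GS = V_DS ≥ V_GS − V_TN, so the device is in saturation.
k_n = μ_nC_ox · (W/L) = 6.656 mA/V².
KCL at the drain: ½ k_n (V_GS − V_TN)² = (V_DD − V_GS)/R.
Let x = V_GS − 0.719. Then 95.8 x² + x − 9.681 = 0, giving x = 0.313 V (positive root), so V_GS = 1.03 V.
I_D = (V_DD − V_GS)/R = (10.4 − 1.03) / 28.8 = 0.325 mA.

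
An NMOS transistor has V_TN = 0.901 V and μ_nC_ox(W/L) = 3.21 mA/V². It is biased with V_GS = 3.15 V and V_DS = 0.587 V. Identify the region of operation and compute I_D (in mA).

V_ov = V_GS − V_TN = 3.15 − 0.901 = 2.25 V.
Since V_DS = 0.587 V < V_ov = 2.25 V, the device is in the triode region.
I_D = k_n [V_ov · V_DS − ½ V_DS²] = 3.21 × [2.25 × 0.587 − 0.5 × 0.587²] = 3.68 mA.

Triode; I_D = 3.68 mA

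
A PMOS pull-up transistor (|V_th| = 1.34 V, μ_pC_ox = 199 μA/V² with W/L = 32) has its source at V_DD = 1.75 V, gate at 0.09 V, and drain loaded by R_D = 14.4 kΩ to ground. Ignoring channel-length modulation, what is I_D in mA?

I_D = 0.117 mA

V_SG = V_DD − V_G = 1.75 − 0.09 = 1.66 V, so V_ov = 1.66 − 1.34 = 0.32 V.
k_p = μ_pC_ox · (W/L) = 6.368 mA/V².
Assume saturation: I_D = ½ k_p V_ov² = 0.5 × 6.368 × 0.32² = 0.326 mA, giving V_SD = V_DD − I_D R_D = 1.75 − 0.326 × 14.4 = -2.94 V.
But -2.94 V < V_ov = 0.32 V, so the device is actually in triode.
In triode I_D = k_p[V_ov V_SD − ½ V_SD²] and I_D = (V_DD − V_SD)/R_D. Equating: 45.8 V_SD² − 30.34 V_SD + 1.75 = 0, giving V_SD = 0.0638 V (the root below V_ov).
I_D = (1.75 − 0.0638) / 14.4 = 0.117 mA.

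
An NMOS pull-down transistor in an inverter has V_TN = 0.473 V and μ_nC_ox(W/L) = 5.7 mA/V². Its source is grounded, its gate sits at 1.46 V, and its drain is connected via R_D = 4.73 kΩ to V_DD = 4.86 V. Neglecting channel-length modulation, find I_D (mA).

I_D = 0.986 mA

V_GS = V_G = 1.46 V, so V_ov = 1.46 − 0.473 = 0.987 V.
Assume saturation: I_D = ½ k_n V_ov² = 0.5 × 5.7 × 0.987² = 2.78 mA, giving V_DS = V_DD − I_D R_D = 4.86 − 2.78 × 4.73 = -8.27 V.
But -8.27 V < V_ov = 0.987 V, so the device is actually in triode.
In triode I_D = k_n[V_ov V_DS − ½ V_DS²] and I_D = (V_DD − V_DS)/R_D. Equating: 13.5 V_DS² − 27.61 V_DS + 4.86 = 0, giving V_DS = 0.194 V (the root below V_ov).
I_D = (4.86 − 0.194) / 4.73 = 0.986 mA.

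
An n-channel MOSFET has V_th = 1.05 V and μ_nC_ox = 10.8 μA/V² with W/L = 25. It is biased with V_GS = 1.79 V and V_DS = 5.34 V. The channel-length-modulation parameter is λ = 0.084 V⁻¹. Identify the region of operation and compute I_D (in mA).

k_n = μ_nC_ox · (W/L) = 0.27 mA/V².
V_ov = V_GS − V_th = 1.79 − 1.05 = 0.74 V.
Since V_DS = 5.34 V ≥ V_ov = 0.74 V, the device is in saturation.
I_D = ½ k_n V_ov² (1 + λ V_DS) = 0.5 × 0.27 × 0.74² × (1 + 0.084 × 5.34) = 0.107 mA.

Saturation; I_D = 0.107 mA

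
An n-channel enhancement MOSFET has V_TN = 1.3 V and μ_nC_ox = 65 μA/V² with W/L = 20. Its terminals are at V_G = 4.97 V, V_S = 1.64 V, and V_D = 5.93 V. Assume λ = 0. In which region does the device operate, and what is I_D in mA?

V_GS = V_G − V_S = 4.97 − 1.64 = 3.33 V; V_DS = V_D − V_S = 5.93 − 1.64 = 4.29 V.
k_n = μ_nC_ox · (W/L) = 1.3 mA/V².
V_ov = V_GS − V_TN = 3.33 − 1.3 = 2.03 V.
Since V_DS = 4.29 V ≥ V_ov = 2.03 V, the device is in saturation.
I_D = ½ k_n V_ov² = 0.5 × 1.3 × 2.03² = 2.68 mA.

Saturation; I_D = 2.68 mA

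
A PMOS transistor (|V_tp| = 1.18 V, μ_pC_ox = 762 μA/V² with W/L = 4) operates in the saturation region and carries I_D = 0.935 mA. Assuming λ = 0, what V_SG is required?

V_SG = 1.96 V

k_p = μ_pC_ox · (W/L) = 3.048 mA/V².
In saturation I_D = ½ k_p (V_SG − |V_tp|)², so V_SG − |V_tp| = √(2 I_D / k_p) = √(2 × 0.935 / 3.048) = 0.783 V.
V_SG = 1.18 + 0.783 = 1.96 V.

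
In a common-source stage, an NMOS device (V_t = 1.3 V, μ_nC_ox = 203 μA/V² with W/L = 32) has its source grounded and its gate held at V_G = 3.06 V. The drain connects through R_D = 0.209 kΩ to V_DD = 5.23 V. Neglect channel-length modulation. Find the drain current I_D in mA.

I_D = 10.1 mA

V_GS = V_G = 3.06 V, so V_ov = 3.06 − 1.3 = 1.76 V.
k_n = μ_nC_ox · (W/L) = 6.496 mA/V².
Assume saturation: I_D = ½ k_n V_ov² = 0.5 × 6.496 × 1.76² = 10.1 mA, giving V_DS = V_DD − I_D R_D = 5.23 − 10.1 × 0.209 = 3.13 V.
V_DS = 3.13 V ≥ V_ov = 1.76 V, confirming saturation.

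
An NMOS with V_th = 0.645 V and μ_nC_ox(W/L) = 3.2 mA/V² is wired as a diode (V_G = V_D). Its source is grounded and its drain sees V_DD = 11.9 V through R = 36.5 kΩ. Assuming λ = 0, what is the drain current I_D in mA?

I_D = 0.297 mA

With gate tied to drain, V_GS = V_DS ≥ V_GS − V_th, so the device is in saturation.
KCL at the drain: ½ k_n (V_GS − V_th)² = (V_DD − V_GS)/R.
Let x = V_GS − 0.645. Then 58.4 x² + x − 11.26 = 0, giving x = 0.431 V (positive root), so V_GS = 1.08 V.
I_D = (V_DD − V_GS)/R = (11.9 − 1.08) / 36.5 = 0.297 mA.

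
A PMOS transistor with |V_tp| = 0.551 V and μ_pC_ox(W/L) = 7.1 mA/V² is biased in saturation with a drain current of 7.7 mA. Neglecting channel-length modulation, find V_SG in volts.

In saturation I_D = ½ k_p (V_SG − |V_tp|)², so V_SG − |V_tp| = √(2 I_D / k_p) = √(2 × 7.7 / 7.1) = 1.47 V.
V_SG = 0.551 + 1.47 = 2.02 V.

V_SG = 2.02 V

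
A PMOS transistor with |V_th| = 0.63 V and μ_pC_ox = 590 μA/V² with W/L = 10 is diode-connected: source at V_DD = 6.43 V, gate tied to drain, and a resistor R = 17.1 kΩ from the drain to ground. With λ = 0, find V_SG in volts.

V_SG = 0.959 V

With gate tied to drain, V_SG = V_SD ≥ V_SG − |V_th|, so the device is in saturation.
k_p = μ_pC_ox · (W/L) = 5.9 mA/V².
KCL at the drain: ½ k_p (V_SG − |V_th|)² = (V_DD − V_SG)/R.
Let x = V_SG − 0.63. Then 50.4 x² + x − 5.8 = 0, giving x = 0.329 V (positive root), so V_SG = 0.959 V.
I_D = (V_DD − V_SG)/R = (6.43 − 0.959) / 17.1 = 0.32 mA.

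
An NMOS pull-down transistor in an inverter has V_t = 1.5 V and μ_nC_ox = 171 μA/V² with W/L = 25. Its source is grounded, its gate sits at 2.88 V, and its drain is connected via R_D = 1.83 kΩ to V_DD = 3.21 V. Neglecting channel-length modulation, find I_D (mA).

V_GS = V_G = 2.88 V, so V_ov = 2.88 − 1.5 = 1.38 V.
k_n = μ_nC_ox · (W/L) = 4.275 mA/V².
Assume saturation: I_D = ½ k_n V_ov² = 0.5 × 4.275 × 1.38² = 4.07 mA, giving V_DS = V_DD − I_D R_D = 3.21 − 4.07 × 1.83 = -4.24 V.
But -4.24 V < V_ov = 1.38 V, so the device is actually in triode.
In triode I_D = k_n[V_ov V_DS − ½ V_DS²] and I_D = (V_DD − V_DS)/R_D. Equating: 3.91 V_DS² − 11.8 V_DS + 3.21 = 0, giving V_DS = 0.302 V (the root below V_ov).
I_D = (3.21 − 0.302) / 1.83 = 1.59 mA.

I_D = 1.59 mA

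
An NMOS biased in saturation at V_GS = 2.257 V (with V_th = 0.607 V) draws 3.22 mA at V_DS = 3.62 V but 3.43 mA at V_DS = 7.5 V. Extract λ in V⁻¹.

With V_GS fixed, I_D ∝ (1 + λ V_DS) in saturation, so I_D2/I_D1 = (1 + λ V_DS2)/(1 + λ V_DS1).
3.43/3.22 = 1.065 = (1 + 7.5 λ)/(1 + 3.62 λ).
Solving: λ (I_D1 V_DS2 − I_D2 V_DS1) = I_D2 − I_D1, so λ = (3.43 − 3.22) / (3.22 × 7.5 − 3.43 × 3.62) = 0.21 / 11.7 = 0.0179 V⁻¹.

λ = 0.0179 V⁻¹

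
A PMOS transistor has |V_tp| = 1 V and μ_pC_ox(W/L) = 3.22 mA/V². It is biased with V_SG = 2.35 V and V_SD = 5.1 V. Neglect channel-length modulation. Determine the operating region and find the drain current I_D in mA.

V_ov = V_SG − |V_tp| = 2.35 − 1 = 1.35 V.
Since V_SD = 5.1 V ≥ V_ov = 1.35 V, the device is in saturation.
I_D = ½ k_p V_ov² = 0.5 × 3.22 × 1.35² = 2.93 mA.

Saturation; I_D = 2.93 mA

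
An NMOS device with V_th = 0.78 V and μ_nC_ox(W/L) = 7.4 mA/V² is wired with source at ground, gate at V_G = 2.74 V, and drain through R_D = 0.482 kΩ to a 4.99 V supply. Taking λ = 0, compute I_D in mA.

I_D = 8.80 mA

V_GS = V_G = 2.74 V, so V_ov = 2.74 − 0.78 = 1.96 V.
Assume saturation: I_D = ½ k_n V_ov² = 0.5 × 7.4 × 1.96² = 14.2 mA, giving V_DS = V_DD − I_D R_D = 4.99 − 14.2 × 0.482 = -1.86 V.
But -1.86 V < V_ov = 1.96 V, so the device is actually in triode.
In triode I_D = k_n[V_ov V_DS − ½ V_DS²] and I_D = (V_DD − V_DS)/R_D. Equating: 1.78 V_DS² − 7.991 V_DS + 4.99 = 0, giving V_DS = 0.75 V (the root below V_ov).
I_D = (4.99 − 0.75) / 0.482 = 8.8 mA.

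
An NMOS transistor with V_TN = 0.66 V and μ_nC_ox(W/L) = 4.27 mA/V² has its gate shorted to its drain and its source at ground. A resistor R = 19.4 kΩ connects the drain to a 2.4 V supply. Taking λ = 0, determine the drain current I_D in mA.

I_D = 0.0797 mA

With gate tied to drain, V_GS = V_DS ≥ V_GS − V_TN, so the device is in saturation.
KCL at the drain: ½ k_n (V_GS − V_TN)² = (V_DD − V_GS)/R.
Let x = V_GS − 0.66. Then 41.4 x² + x − 1.74 = 0, giving x = 0.193 V (positive root), so V_GS = 0.853 V.
I_D = (V_DD − V_GS)/R = (2.4 − 0.853) / 19.4 = 0.0797 mA.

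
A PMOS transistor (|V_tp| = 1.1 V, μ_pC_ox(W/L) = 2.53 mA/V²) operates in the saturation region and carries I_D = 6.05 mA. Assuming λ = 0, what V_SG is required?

V_SG = 3.29 V

In saturation I_D = ½ k_p (V_SG − |V_tp|)², so V_SG − |V_tp| = √(2 I_D / k_p) = √(2 × 6.05 / 2.53) = 2.19 V.
V_SG = 1.1 + 2.19 = 3.29 V.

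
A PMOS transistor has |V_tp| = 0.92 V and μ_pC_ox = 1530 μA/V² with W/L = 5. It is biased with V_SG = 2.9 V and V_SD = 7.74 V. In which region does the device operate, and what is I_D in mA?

k_p = μ_pC_ox · (W/L) = 7.65 mA/V².
V_ov = V_SG − |V_tp| = 2.9 − 0.92 = 1.98 V.
Since V_SD = 7.74 V ≥ V_ov = 1.98 V, the device is in saturation.
I_D = ½ k_p V_ov² = 0.5 × 7.65 × 1.98² = 15 mA.

Saturation; I_D = 15.0 mA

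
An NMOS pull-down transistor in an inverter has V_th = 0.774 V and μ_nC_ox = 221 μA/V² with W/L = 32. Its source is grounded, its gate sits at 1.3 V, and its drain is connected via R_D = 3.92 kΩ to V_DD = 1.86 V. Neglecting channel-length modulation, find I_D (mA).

I_D = 0.440 mA

V_GS = V_G = 1.3 V, so V_ov = 1.3 − 0.774 = 0.526 V.
k_n = μ_nC_ox · (W/L) = 7.072 mA/V².
Assume saturation: I_D = ½ k_n V_ov² = 0.5 × 7.072 × 0.526² = 0.978 mA, giving V_DS = V_DD − I_D R_D = 1.86 − 0.978 × 3.92 = -1.98 V.
But -1.98 V < V_ov = 0.526 V, so the device is actually in triode.
In triode I_D = k_n[V_ov V_DS − ½ V_DS²] and I_D = (V_DD − V_DS)/R_D. Equating: 13.9 V_DS² − 15.58 V_DS + 1.86 = 0, giving V_DS = 0.136 V (the root below V_ov).
I_D = (1.86 − 0.136) / 3.92 = 0.44 mA.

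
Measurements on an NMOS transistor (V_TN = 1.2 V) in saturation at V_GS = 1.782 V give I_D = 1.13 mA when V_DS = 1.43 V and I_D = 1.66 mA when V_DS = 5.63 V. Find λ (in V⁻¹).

With V_GS fixed, I_D ∝ (1 + λ V_DS) in saturation, so I_D2/I_D1 = (1 + λ V_DS2)/(1 + λ V_DS1).
1.66/1.13 = 1.469 = (1 + 5.63 λ)/(1 + 1.43 λ).
Solving: λ (I_D1 V_DS2 − I_D2 V_DS1) = I_D2 − I_D1, so λ = (1.66 − 1.13) / (1.13 × 5.63 − 1.66 × 1.43) = 0.53 / 3.99 = 0.133 V⁻¹.

λ = 0.133 V⁻¹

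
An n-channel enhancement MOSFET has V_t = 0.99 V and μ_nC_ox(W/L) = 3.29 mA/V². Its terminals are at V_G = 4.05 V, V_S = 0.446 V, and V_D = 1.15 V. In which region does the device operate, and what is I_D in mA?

V_GS = V_G − V_S = 4.05 − 0.446 = 3.6 V; V_DS = V_D − V_S = 1.15 − 0.446 = 0.704 V.
V_ov = V_GS − V_t = 3.6 − 0.99 = 2.61 V.
Since V_DS = 0.704 V < V_ov = 2.61 V, the device is in the triode region.
I_D = k_n [V_ov · V_DS − ½ V_DS²] = 3.29 × [2.61 × 0.704 − 0.5 × 0.704²] = 5.24 mA.

Triode; I_D = 5.24 mA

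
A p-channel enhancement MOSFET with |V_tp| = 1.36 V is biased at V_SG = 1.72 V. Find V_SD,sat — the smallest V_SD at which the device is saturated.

V_SD,sat = 0.360 V

The boundary between triode and saturation is V_SD = V_SG − |V_tp| = V_ov.
V_ov = 1.72 − 1.36 = 0.36 V.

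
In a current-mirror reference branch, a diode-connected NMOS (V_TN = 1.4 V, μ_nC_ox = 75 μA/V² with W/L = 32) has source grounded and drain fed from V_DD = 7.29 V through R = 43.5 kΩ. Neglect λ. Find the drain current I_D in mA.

I_D = 0.128 mA

With gate tied to drain, V_GS = V_DS ≥ V_GS − V_TN, so the device is in saturation.
k_n = μ_nC_ox · (W/L) = 2.4 mA/V².
KCL at the drain: ½ k_n (V_GS − V_TN)² = (V_DD − V_GS)/R.
Let x = V_GS − 1.4. Then 52.2 x² + x − 5.89 = 0, giving x = 0.326 V (positive root), so V_GS = 1.73 V.
I_D = (V_DD − V_GS)/R = (7.29 − 1.73) / 43.5 = 0.128 mA.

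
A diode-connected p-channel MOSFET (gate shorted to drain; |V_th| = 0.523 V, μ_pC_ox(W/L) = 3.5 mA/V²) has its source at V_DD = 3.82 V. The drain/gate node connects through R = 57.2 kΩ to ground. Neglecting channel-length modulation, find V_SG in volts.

V_SG = 0.700 V

With gate tied to drain, V_SG = V_SD ≥ V_SG − |V_th|, so the device is in saturation.
KCL at the drain: ½ k_p (V_SG − |V_th|)² = (V_DD − V_SG)/R.
Let x = V_SG − 0.523. Then 100 x² + x − 3.297 = 0, giving x = 0.177 V (positive root), so V_SG = 0.7 V.
I_D = (V_DD − V_SG)/R = (3.82 − 0.7) / 57.2 = 0.0546 mA.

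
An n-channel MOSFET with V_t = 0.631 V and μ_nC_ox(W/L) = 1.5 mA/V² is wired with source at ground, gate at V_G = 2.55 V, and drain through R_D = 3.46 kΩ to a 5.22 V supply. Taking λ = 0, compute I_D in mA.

I_D = 1.35 mA

V_GS = V_G = 2.55 V, so V_ov = 2.55 − 0.631 = 1.92 V.
Assume saturation: I_D = ½ k_n V_ov² = 0.5 × 1.5 × 1.92² = 2.76 mA, giving V_DS = V_DD − I_D R_D = 5.22 − 2.76 × 3.46 = -4.34 V.
But -4.34 V < V_ov = 1.92 V, so the device is actually in triode.
In triode I_D = k_n[V_ov V_DS − ½ V_DS²] and I_D = (V_DD − V_DS)/R_D. Equating: 2.59 V_DS² − 10.96 V_DS + 5.22 = 0, giving V_DS = 0.547 V (the root below V_ov).
I_D = (5.22 − 0.547) / 3.46 = 1.35 mA.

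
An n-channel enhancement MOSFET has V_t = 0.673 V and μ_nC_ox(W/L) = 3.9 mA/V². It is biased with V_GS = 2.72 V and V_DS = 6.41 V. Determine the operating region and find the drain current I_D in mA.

V_ov = V_GS − V_t = 2.72 − 0.673 = 2.05 V.
Since V_DS = 6.41 V ≥ V_ov = 2.05 V, the device is in saturation.
I_D = ½ k_n V_ov² = 0.5 × 3.9 × 2.05² = 8.17 mA.

Saturation; I_D = 8.17 mA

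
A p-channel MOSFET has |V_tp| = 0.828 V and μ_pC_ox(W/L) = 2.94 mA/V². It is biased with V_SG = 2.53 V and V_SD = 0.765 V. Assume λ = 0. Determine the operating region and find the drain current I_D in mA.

Triode; I_D = 2.97 mA

V_ov = V_SG − |V_tp| = 2.53 − 0.828 = 1.7 V.
Since V_SD = 0.765 V < V_ov = 1.7 V, the device is in the triode region.
I_D = k_p [V_ov · V_SD − ½ V_SD²] = 2.94 × [1.7 × 0.765 − 0.5 × 0.765²] = 2.97 mA.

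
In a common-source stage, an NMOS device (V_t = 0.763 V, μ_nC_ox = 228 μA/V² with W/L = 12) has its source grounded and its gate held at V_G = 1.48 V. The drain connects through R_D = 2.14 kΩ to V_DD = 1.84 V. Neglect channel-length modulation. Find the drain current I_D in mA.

I_D = 0.632 mA

V_GS = V_G = 1.48 V, so V_ov = 1.48 − 0.763 = 0.717 V.
k_n = μ_nC_ox · (W/L) = 2.736 mA/V².
Assume saturation: I_D = ½ k_n V_ov² = 0.5 × 2.736 × 0.717² = 0.703 mA, giving V_DS = V_DD − I_D R_D = 1.84 − 0.703 × 2.14 = 0.335 V.
But 0.335 V < V_ov = 0.717 V, so the device is actually in triode.
In triode I_D = k_n[V_ov V_DS − ½ V_DS²] and I_D = (V_DD − V_DS)/R_D. Equating: 2.93 V_DS² − 5.198 V_DS + 1.84 = 0, giving V_DS = 0.488 V (the root below V_ov).
I_D = (1.84 − 0.488) / 2.14 = 0.632 mA.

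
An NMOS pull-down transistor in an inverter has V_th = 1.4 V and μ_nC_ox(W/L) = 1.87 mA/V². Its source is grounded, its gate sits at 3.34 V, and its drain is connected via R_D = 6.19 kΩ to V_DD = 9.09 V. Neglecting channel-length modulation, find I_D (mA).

V_GS = V_G = 3.34 V, so V_ov = 3.34 − 1.4 = 1.94 V.
Assume saturation: I_D = ½ k_n V_ov² = 0.5 × 1.87 × 1.94² = 3.52 mA, giving V_DS = V_DD − I_D R_D = 9.09 − 3.52 × 6.19 = -12.7 V.
But -12.7 V < V_ov = 1.94 V, so the device is actually in triode.
In triode I_D = k_n[V_ov V_DS − ½ V_DS²] and I_D = (V_DD − V_DS)/R_D. Equating: 5.79 V_DS² − 23.46 V_DS + 9.09 = 0, giving V_DS = 0.434 V (the root below V_ov).
I_D = (9.09 − 0.434) / 6.19 = 1.4 mA.

I_D = 1.40 mA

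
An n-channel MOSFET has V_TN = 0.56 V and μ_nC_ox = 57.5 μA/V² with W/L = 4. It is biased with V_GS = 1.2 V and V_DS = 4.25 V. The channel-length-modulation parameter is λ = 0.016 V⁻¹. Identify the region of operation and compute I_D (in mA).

k_n = μ_nC_ox · (W/L) = 0.23 mA/V².
V_ov = V_GS − V_TN = 1.2 − 0.56 = 0.64 V.
Since V_DS = 4.25 V ≥ V_ov = 0.64 V, the device is in saturation.
I_D = ½ k_n V_ov² (1 + λ V_DS) = 0.5 × 0.23 × 0.64² × (1 + 0.016 × 4.25) = 0.0503 mA.

Saturation; I_D = 0.0503 mA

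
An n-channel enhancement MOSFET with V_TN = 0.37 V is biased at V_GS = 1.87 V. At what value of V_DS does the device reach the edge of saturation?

The boundary between triode and saturation is V_DS = V_GS − V_TN = V_ov.
V_ov = 1.87 − 0.37 = 1.5 V.

V_DS,sat = 1.50 V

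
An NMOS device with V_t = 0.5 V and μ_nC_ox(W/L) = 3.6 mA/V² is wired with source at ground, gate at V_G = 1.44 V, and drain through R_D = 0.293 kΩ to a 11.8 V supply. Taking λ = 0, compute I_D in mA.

I_D = 1.59 mA

V_GS = V_G = 1.44 V, so V_ov = 1.44 − 0.5 = 0.94 V.
Assume saturation: I_D = ½ k_n V_ov² = 0.5 × 3.6 × 0.94² = 1.59 mA, giving V_DS = V_DD − I_D R_D = 11.8 − 1.59 × 0.293 = 11.3 V.
V_DS = 11.3 V ≥ V_ov = 0.94 V, confirming saturation.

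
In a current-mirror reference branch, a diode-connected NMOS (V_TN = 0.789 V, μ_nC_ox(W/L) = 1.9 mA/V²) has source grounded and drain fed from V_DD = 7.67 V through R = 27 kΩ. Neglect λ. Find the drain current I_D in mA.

With gate tied to drain, V_GS = V_DS ≥ V_GS − V_TN, so the device is in saturation.
KCL at the drain: ½ k_n (V_GS − V_TN)² = (V_DD − V_GS)/R.
Let x = V_GS − 0.789. Then 25.6 x² + x − 6.881 = 0, giving x = 0.499 V (positive root), so V_GS = 1.29 V.
I_D = (V_DD − V_GS)/R = (7.67 − 1.29) / 27 = 0.236 mA.

I_D = 0.236 mA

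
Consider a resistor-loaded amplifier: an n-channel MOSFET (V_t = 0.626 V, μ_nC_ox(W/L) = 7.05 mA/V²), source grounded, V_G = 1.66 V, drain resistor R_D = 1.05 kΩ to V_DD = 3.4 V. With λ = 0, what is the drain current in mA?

I_D = 2.76 mA

V_GS = V_G = 1.66 V, so V_ov = 1.66 − 0.626 = 1.03 V.
Assume saturation: I_D = ½ k_n V_ov² = 0.5 × 7.05 × 1.03² = 3.77 mA, giving V_DS = V_DD − I_D R_D = 3.4 − 3.77 × 1.05 = -0.557 V.
But -0.557 V < V_ov = 1.03 V, so the device is actually in triode.
In triode I_D = k_n[V_ov V_DS − ½ V_DS²] and I_D = (V_DD − V_DS)/R_D. Equating: 3.7 V_DS² − 8.654 V_DS + 3.4 = 0, giving V_DS = 0.5 V (the root below V_ov).
I_D = (3.4 − 0.5) / 1.05 = 2.76 mA.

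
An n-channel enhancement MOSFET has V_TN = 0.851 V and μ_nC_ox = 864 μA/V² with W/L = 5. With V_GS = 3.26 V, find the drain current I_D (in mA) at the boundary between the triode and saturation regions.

At the boundary V_DS = V_ov = V_GS − V_TN = 3.26 − 0.851 = 2.41 V.
k_n = μ_nC_ox · (W/L) = 4.32 mA/V².
I_D = ½ k_n V_ov² = 0.5 × 4.32 × 2.41² = 12.5 mA.

I_D = 12.5 mA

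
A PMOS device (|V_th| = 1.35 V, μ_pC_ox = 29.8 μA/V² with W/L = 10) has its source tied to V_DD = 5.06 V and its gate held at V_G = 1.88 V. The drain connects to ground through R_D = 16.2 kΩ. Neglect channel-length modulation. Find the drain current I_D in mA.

I_D = 0.275 mA

V_SG = V_DD − V_G = 5.06 − 1.88 = 3.18 V, so V_ov = 3.18 − 1.35 = 1.83 V.
k_p = μ_pC_ox · (W/L) = 0.298 mA/V².
Assume saturation: I_D = ½ k_p V_ov² = 0.5 × 0.298 × 1.83² = 0.499 mA, giving V_SD = V_DD − I_D R_D = 5.06 − 0.499 × 16.2 = -3.02 V.
But -3.02 V < V_ov = 1.83 V, so the device is actually in triode.
In triode I_D = k_p[V_ov V_SD − ½ V_SD²] and I_D = (V_DD − V_SD)/R_D. Equating: 2.41 V_SD² − 9.835 V_SD + 5.06 = 0, giving V_SD = 0.604 V (the root below V_ov).
I_D = (5.06 − 0.604) / 16.2 = 0.275 mA.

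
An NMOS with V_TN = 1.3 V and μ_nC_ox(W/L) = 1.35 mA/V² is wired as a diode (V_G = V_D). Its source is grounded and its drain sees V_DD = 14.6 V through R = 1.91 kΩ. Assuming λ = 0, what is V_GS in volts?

V_GS = 4.15 V

With gate tied to drain, V_GS = V_DS ≥ V_GS − V_TN, so the device is in saturation.
KCL at the drain: ½ k_n (V_GS − V_TN)² = (V_DD − V_GS)/R.
Let x = V_GS − 1.3. Then 1.29 x² + x − 13.3 = 0, giving x = 2.85 V (positive root), so V_GS = 4.15 V.
I_D = (V_DD − V_GS)/R = (14.6 − 4.15) / 1.91 = 5.47 mA.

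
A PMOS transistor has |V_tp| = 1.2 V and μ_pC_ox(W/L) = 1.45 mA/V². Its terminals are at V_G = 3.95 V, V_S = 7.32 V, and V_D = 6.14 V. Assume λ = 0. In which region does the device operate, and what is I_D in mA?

Triode; I_D = 2.70 mA

V_SG = V_S − V_G = 7.32 − 3.95 = 3.37 V; V_SD = V_S − V_D = 7.32 − 6.14 = 1.18 V.
V_ov = V_SG − |V_tp| = 3.37 − 1.2 = 2.17 V.
Since V_SD = 1.18 V < V_ov = 2.17 V, the device is in the triode region.
I_D = k_p [V_ov · V_SD − ½ V_SD²] = 1.45 × [2.17 × 1.18 − 0.5 × 1.18²] = 2.7 mA.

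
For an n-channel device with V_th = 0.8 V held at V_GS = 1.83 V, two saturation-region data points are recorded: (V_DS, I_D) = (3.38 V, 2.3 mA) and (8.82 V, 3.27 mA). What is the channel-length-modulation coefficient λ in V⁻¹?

With V_GS fixed, I_D ∝ (1 + λ V_DS) in saturation, so I_D2/I_D1 = (1 + λ V_DS2)/(1 + λ V_DS1).
3.27/2.3 = 1.422 = (1 + 8.82 λ)/(1 + 3.38 λ).
Solving: λ (I_D1 V_DS2 − I_D2 V_DS1) = I_D2 − I_D1, so λ = (3.27 − 2.3) / (2.3 × 8.82 − 3.27 × 3.38) = 0.97 / 9.23 = 0.105 V⁻¹.

λ = 0.105 V⁻¹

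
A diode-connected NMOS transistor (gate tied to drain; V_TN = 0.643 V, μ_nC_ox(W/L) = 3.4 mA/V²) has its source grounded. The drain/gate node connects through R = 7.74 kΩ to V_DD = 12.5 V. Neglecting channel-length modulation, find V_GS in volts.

With gate tied to drain, V_GS = V_DS ≥ V_GS − V_TN, so the device is in saturation.
KCL at the drain: ½ k_n (V_GS − V_TN)² = (V_DD − V_GS)/R.
Let x = V_GS − 0.643. Then 13.2 x² + x − 11.86 = 0, giving x = 0.912 V (positive root), so V_GS = 1.56 V.
I_D = (V_DD − V_GS)/R = (12.5 − 1.56) / 7.74 = 1.41 mA.

V_GS = 1.56 V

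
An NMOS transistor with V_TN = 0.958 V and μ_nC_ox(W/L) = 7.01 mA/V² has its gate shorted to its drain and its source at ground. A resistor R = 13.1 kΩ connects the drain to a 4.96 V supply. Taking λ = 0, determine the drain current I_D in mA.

With gate tied to drain, V_GS = V_DS ≥ V_GS − V_TN, so the device is in saturation.
KCL at the drain: ½ k_n (V_GS − V_TN)² = (V_DD − V_GS)/R.
Let x = V_GS − 0.958. Then 45.9 x² + x − 4.002 = 0, giving x = 0.285 V (positive root), so V_GS = 1.24 V.
I_D = (V_DD − V_GS)/R = (4.96 − 1.24) / 13.1 = 0.284 mA.

I_D = 0.284 mA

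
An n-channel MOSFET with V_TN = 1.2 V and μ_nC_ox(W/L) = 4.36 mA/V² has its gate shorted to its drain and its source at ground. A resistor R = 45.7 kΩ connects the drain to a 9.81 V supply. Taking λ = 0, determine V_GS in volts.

V_GS = 1.49 V

With gate tied to drain, V_GS = V_DS ≥ V_GS − V_TN, so the device is in saturation.
KCL at the drain: ½ k_n (V_GS − V_TN)² = (V_DD − V_GS)/R.
Let x = V_GS − 1.2. Then 99.6 x² + x − 8.61 = 0, giving x = 0.289 V (positive root), so V_GS = 1.49 V.
I_D = (V_DD − V_GS)/R = (9.81 − 1.49) / 45.7 = 0.182 mA.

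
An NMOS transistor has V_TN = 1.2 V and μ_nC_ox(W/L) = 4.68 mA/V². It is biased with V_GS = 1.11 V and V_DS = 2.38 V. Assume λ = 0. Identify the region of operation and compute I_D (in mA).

V_GS = 1.11 V < V_TN = 1.2 V, so the transistor is in cutoff.

Cutoff; I_D = 0 mA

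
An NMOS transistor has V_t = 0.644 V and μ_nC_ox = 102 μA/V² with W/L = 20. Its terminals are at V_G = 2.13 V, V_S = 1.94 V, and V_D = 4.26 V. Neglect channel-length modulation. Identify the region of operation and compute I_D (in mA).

V_GS = V_G − V_S = 2.13 − 1.94 = 0.19 V; V_DS = V_D − V_S = 4.26 − 1.94 = 2.32 V.
V_GS = 0.19 V < V_t = 0.644 V, so the transistor is in cutoff.

Cutoff; I_D = 0 mA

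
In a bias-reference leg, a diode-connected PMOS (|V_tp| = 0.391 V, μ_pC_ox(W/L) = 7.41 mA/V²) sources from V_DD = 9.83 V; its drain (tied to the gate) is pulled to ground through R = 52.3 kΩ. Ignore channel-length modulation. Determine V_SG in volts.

V_SG = 0.609 V

With gate tied to drain, V_SG = V_SD ≥ V_SG − |V_tp|, so the device is in saturation.
KCL at the drain: ½ k_p (V_SG − |V_tp|)² = (V_DD − V_SG)/R.
Let x = V_SG − 0.391. Then 194 x² + x − 9.439 = 0, giving x = 0.218 V (positive root), so V_SG = 0.609 V.
I_D = (V_DD − V_SG)/R = (9.83 − 0.609) / 52.3 = 0.176 mA.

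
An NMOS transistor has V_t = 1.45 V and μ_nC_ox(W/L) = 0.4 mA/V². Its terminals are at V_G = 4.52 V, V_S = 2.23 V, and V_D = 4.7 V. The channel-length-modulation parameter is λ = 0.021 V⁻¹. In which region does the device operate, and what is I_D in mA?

V_GS = V_G − V_S = 4.52 − 2.23 = 2.29 V; V_DS = V_D − V_S = 4.7 − 2.23 = 2.47 V.
V_ov = V_GS − V_t = 2.29 − 1.45 = 0.84 V.
Since V_DS = 2.47 V ≥ V_ov = 0.84 V, the device is in saturation.
I_D = ½ k_n V_ov² (1 + λ V_DS) = 0.5 × 0.4 × 0.84² × (1 + 0.021 × 2.47) = 0.148 mA.

Saturation; I_D = 0.148 mA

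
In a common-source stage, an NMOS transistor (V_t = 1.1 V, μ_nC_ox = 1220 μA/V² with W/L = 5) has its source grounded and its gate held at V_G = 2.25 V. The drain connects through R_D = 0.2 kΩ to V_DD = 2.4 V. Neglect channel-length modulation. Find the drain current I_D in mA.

V_GS = V_G = 2.25 V, so V_ov = 2.25 − 1.1 = 1.15 V.
k_n = μ_nC_ox · (W/L) = 6.1 mA/V².
Assume saturation: I_D = ½ k_n V_ov² = 0.5 × 6.1 × 1.15² = 4.03 mA, giving V_DS = V_DD − I_D R_D = 2.4 − 4.03 × 0.2 = 1.59 V.
V_DS = 1.59 V ≥ V_ov = 1.15 V, confirming saturation.

I_D = 4.03 mA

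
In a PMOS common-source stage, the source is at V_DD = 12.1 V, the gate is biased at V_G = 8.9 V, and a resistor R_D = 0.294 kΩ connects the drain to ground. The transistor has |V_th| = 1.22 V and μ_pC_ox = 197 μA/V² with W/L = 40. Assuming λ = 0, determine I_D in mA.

V_SG = V_DD − V_G = 12.1 − 8.9 = 3.2 V, so V_ov = 3.2 − 1.22 = 1.98 V.
k_p = μ_pC_ox · (W/L) = 7.88 mA/V².
Assume saturation: I_D = ½ k_p V_ov² = 0.5 × 7.88 × 1.98² = 15.4 mA, giving V_SD = V_DD − I_D R_D = 12.1 − 15.4 × 0.294 = 7.56 V.
V_SD = 7.56 V ≥ V_ov = 1.98 V, confirming saturation.

I_D = 15.4 mA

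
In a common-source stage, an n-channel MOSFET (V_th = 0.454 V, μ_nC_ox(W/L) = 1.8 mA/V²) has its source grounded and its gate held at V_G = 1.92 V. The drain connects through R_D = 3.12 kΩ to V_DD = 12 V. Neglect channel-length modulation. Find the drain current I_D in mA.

I_D = 1.93 mA

V_GS = V_G = 1.92 V, so V_ov = 1.92 − 0.454 = 1.47 V.
Assume saturation: I_D = ½ k_n V_ov² = 0.5 × 1.8 × 1.47² = 1.93 mA, giving V_DS = V_DD − I_D R_D = 12 − 1.93 × 3.12 = 5.97 V.
V_DS = 5.97 V ≥ V_ov = 1.47 V, confirming saturation.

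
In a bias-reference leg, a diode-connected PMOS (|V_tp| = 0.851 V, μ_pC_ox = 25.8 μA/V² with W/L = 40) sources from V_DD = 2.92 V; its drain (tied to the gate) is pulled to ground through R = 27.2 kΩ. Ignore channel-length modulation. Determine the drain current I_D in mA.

I_D = 0.0632 mA

With gate tied to drain, V_SG = V_SD ≥ V_SG − |V_tp|, so the device is in saturation.
k_p = μ_pC_ox · (W/L) = 1.032 mA/V².
KCL at the drain: ½ k_p (V_SG − |V_tp|)² = (V_DD − V_SG)/R.
Let x = V_SG − 0.851. Then 14 x² + x − 2.069 = 0, giving x = 0.35 V (positive root), so V_SG = 1.2 V.
I_D = (V_DD − V_SG)/R = (2.92 − 1.2) / 27.2 = 0.0632 mA.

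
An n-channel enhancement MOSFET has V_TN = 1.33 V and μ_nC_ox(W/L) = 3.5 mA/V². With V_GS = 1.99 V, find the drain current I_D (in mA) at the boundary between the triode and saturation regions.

I_D = 0.762 mA

At the boundary V_DS = V_ov = V_GS − V_TN = 1.99 − 1.33 = 0.66 V.
I_D = ½ k_n V_ov² = 0.5 × 3.5 × 0.66² = 0.762 mA.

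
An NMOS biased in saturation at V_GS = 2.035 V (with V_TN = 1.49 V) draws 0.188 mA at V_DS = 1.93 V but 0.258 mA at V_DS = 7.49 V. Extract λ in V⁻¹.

With V_GS fixed, I_D ∝ (1 + λ V_DS) in saturation, so I_D2/I_D1 = (1 + λ V_DS2)/(1 + λ V_DS1).
0.258/0.188 = 1.372 = (1 + 7.49 λ)/(1 + 1.93 λ).
Solving: λ (I_D1 V_DS2 − I_D2 V_DS1) = I_D2 − I_D1, so λ = (0.258 − 0.188) / (0.188 × 7.49 − 0.258 × 1.93) = 0.07 / 0.91 = 0.0769 V⁻¹.

λ = 0.0769 V⁻¹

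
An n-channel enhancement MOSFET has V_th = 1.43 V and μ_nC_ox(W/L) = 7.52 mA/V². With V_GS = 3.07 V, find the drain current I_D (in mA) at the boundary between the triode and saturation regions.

I_D = 10.1 mA

At the boundary V_DS = V_ov = V_GS − V_th = 3.07 − 1.43 = 1.64 V.
I_D = ½ k_n V_ov² = 0.5 × 7.52 × 1.64² = 10.1 mA.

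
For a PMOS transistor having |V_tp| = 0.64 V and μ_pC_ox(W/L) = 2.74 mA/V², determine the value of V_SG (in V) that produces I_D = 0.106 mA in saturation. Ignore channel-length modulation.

In saturation I_D = ½ k_p (V_SG − |V_tp|)², so V_SG − |V_tp| = √(2 I_D / k_p) = √(2 × 0.106 / 2.74) = 0.278 V.
V_SG = 0.64 + 0.278 = 0.918 V.

V_SG = 0.918 V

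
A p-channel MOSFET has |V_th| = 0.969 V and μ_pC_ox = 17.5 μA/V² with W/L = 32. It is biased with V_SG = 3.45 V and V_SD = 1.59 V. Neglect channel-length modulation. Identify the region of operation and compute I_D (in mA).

k_p = μ_pC_ox · (W/L) = 0.56 mA/V².
V_ov = V_SG − |V_th| = 3.45 − 0.969 = 2.48 V.
Since V_SD = 1.59 V < V_ov = 2.48 V, the device is in the triode region.
I_D = k_p [V_ov · V_SD − ½ V_SD²] = 0.56 × [2.48 × 1.59 − 0.5 × 1.59²] = 1.5 mA.

Triode; I_D = 1.50 mA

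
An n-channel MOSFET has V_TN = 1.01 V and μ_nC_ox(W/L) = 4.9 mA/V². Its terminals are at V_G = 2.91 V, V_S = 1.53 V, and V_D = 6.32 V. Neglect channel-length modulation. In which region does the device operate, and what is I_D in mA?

Saturation; I_D = 0.335 mA

V_GS = V_G − V_S = 2.91 − 1.53 = 1.38 V; V_DS = V_D − V_S = 6.32 − 1.53 = 4.79 V.
V_ov = V_GS − V_TN = 1.38 − 1.01 = 0.37 V.
Since V_DS = 4.79 V ≥ V_ov = 0.37 V, the device is in saturation.
I_D = ½ k_n V_ov² = 0.5 × 4.9 × 0.37² = 0.335 mA.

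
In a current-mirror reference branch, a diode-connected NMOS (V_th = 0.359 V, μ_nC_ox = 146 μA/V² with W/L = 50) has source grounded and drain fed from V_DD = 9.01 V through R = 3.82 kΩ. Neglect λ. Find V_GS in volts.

V_GS = 1.11 V

With gate tied to drain, V_GS = V_DS ≥ V_GS − V_th, so the device is in saturation.
k_n = μ_nC_ox · (W/L) = 7.3 mA/V².
KCL at the drain: ½ k_n (V_GS − V_th)² = (V_DD − V_GS)/R.
Let x = V_GS − 0.359. Then 13.9 x² + x − 8.651 = 0, giving x = 0.753 V (positive root), so V_GS = 1.11 V.
I_D = (V_DD − V_GS)/R = (9.01 − 1.11) / 3.82 = 2.07 mA.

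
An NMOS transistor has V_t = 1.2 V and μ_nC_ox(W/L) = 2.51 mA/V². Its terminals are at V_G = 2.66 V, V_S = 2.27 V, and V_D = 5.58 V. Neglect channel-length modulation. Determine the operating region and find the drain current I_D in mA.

Cutoff; I_D = 0 mA

V_GS = V_G − V_S = 2.66 − 2.27 = 0.39 V; V_DS = V_D − V_S = 5.58 − 2.27 = 3.31 V.
V_GS = 0.39 V < V_t = 1.2 V, so the transistor is in cutoff.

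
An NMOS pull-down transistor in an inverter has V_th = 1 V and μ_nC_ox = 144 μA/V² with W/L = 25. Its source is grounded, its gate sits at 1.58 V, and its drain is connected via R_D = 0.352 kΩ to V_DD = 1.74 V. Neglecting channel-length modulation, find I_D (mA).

I_D = 0.606 mA

V_GS = V_G = 1.58 V, so V_ov = 1.58 − 1 = 0.58 V.
k_n = μ_nC_ox · (W/L) = 3.6 mA/V².
Assume saturation: I_D = ½ k_n V_ov² = 0.5 × 3.6 × 0.58² = 0.606 mA, giving V_DS = V_DD − I_D R_D = 1.74 − 0.606 × 0.352 = 1.53 V.
V_DS = 1.53 V ≥ V_ov = 0.58 V, confirming saturation.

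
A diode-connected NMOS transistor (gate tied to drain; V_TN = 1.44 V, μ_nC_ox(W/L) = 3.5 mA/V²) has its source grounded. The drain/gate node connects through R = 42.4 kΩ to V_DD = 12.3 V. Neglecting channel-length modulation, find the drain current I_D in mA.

I_D = 0.247 mA

With gate tied to drain, V_GS = V_DS ≥ V_GS − V_TN, so the device is in saturation.
KCL at the drain: ½ k_n (V_GS − V_TN)² = (V_DD − V_GS)/R.
Let x = V_GS − 1.44. Then 74.2 x² + x − 10.86 = 0, giving x = 0.376 V (positive root), so V_GS = 1.82 V.
I_D = (V_DD − V_GS)/R = (12.3 − 1.82) / 42.4 = 0.247 mA.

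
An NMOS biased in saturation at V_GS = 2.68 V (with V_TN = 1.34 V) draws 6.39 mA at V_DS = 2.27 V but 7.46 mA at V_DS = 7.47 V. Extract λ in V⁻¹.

λ = 0.0347 V⁻¹

With V_GS fixed, I_D ∝ (1 + λ V_DS) in saturation, so I_D2/I_D1 = (1 + λ V_DS2)/(1 + λ V_DS1).
7.46/6.39 = 1.167 = (1 + 7.47 λ)/(1 + 2.27 λ).
Solving: λ (I_D1 V_DS2 − I_D2 V_DS1) = I_D2 − I_D1, so λ = (7.46 − 6.39) / (6.39 × 7.47 − 7.46 × 2.27) = 1.07 / 30.8 = 0.0347 V⁻¹.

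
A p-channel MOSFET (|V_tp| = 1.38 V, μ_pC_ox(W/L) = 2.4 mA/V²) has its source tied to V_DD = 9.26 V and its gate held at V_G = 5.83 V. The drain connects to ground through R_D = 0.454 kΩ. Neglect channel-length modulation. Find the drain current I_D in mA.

I_D = 5.04 mA

V_SG = V_DD − V_G = 9.26 − 5.83 = 3.43 V, so V_ov = 3.43 − 1.38 = 2.05 V.
Assume saturation: I_D = ½ k_p V_ov² = 0.5 × 2.4 × 2.05² = 5.04 mA, giving V_SD = V_DD − I_D R_D = 9.26 − 5.04 × 0.454 = 6.97 V.
V_SD = 6.97 V ≥ V_ov = 2.05 V, confirming saturation.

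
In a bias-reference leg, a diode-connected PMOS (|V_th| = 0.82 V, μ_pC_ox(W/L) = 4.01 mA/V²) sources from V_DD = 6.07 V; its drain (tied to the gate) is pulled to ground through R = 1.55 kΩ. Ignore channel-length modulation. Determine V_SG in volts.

With gate tied to drain, V_SG = V_SD ≥ V_SG − |V_th|, so the device is in saturation.
KCL at the drain: ½ k_p (V_SG − |V_th|)² = (V_DD − V_SG)/R.
Let x = V_SG − 0.82. Then 3.11 x² + x − 5.25 = 0, giving x = 1.15 V (positive root), so V_SG = 1.97 V.
I_D = (V_DD − V_SG)/R = (6.07 − 1.97) / 1.55 = 2.65 mA.

V_SG = 1.97 V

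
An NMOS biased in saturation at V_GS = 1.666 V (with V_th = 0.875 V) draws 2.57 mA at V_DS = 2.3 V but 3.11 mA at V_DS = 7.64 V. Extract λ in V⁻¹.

With V_GS fixed, I_D ∝ (1 + λ V_DS) in saturation, so I_D2/I_D1 = (1 + λ V_DS2)/(1 + λ V_DS1).
3.11/2.57 = 1.21 = (1 + 7.64 λ)/(1 + 2.3 λ).
Solving: λ (I_D1 V_DS2 − I_D2 V_DS1) = I_D2 − I_D1, so λ = (3.11 − 2.57) / (2.57 × 7.64 − 3.11 × 2.3) = 0.54 / 12.5 = 0.0433 V⁻¹.

λ = 0.0433 V⁻¹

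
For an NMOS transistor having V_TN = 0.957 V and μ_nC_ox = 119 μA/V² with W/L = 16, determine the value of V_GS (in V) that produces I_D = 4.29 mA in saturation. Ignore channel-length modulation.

V_GS = 3.08 V

k_n = μ_nC_ox · (W/L) = 1.904 mA/V².
In saturation I_D = ½ k_n (V_GS − V_TN)², so V_GS − V_TN = √(2 I_D / k_n) = √(2 × 4.29 / 1.904) = 2.12 V.
V_GS = 0.957 + 2.12 = 3.08 V.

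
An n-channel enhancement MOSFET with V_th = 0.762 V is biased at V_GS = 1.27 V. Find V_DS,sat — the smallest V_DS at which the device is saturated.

V_DS,sat = 0.508 V

The boundary between triode and saturation is V_DS = V_GS − V_th = V_ov.
V_ov = 1.27 − 0.762 = 0.508 V.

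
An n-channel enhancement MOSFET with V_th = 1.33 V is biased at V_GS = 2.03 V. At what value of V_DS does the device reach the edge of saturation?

The boundary between triode and saturation is V_DS = V_GS − V_th = V_ov.
V_ov = 2.03 − 1.33 = 0.7 V.

V_DS,sat = 0.700 V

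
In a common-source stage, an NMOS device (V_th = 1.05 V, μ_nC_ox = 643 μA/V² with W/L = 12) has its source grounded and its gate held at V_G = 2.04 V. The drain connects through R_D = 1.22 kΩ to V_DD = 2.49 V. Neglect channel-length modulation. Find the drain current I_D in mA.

V_GS = V_G = 2.04 V, so V_ov = 2.04 − 1.05 = 0.99 V.
k_n = μ_nC_ox · (W/L) = 7.716 mA/V².
Assume saturation: I_D = ½ k_n V_ov² = 0.5 × 7.716 × 0.99² = 3.78 mA, giving V_DS = V_DD − I_D R_D = 2.49 − 3.78 × 1.22 = -2.12 V.
But -2.12 V < V_ov = 0.99 V, so the device is actually in triode.
In triode I_D = k_n[V_ov V_DS − ½ V_DS²] and I_D = (V_DD − V_DS)/R_D. Equating: 4.71 V_DS² − 10.32 V_DS + 2.49 = 0, giving V_DS = 0.276 V (the root below V_ov).
I_D = (2.49 − 0.276) / 1.22 = 1.81 mA.

I_D = 1.81 mA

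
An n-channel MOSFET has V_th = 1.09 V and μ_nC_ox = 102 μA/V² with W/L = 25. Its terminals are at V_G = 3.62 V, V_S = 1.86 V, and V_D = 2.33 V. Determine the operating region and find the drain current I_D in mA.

Triode; I_D = 0.521 mA

V_GS = V_G − V_S = 3.62 − 1.86 = 1.76 V; V_DS = V_D − V_S = 2.33 − 1.86 = 0.47 V.
k_n = μ_nC_ox · (W/L) = 2.55 mA/V².
V_ov = V_GS − V_th = 1.76 − 1.09 = 0.67 V.
Since V_DS = 0.47 V < V_ov = 0.67 V, the device is in the triode region.
I_D = k_n [V_ov · V_DS − ½ V_DS²] = 2.55 × [0.67 × 0.47 − 0.5 × 0.47²] = 0.521 mA.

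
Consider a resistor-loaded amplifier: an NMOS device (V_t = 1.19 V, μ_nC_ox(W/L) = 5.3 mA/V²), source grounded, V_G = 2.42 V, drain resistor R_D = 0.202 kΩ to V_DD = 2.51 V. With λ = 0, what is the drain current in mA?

I_D = 4.01 mA

V_GS = V_G = 2.42 V, so V_ov = 2.42 − 1.19 = 1.23 V.
Assume saturation: I_D = ½ k_n V_ov² = 0.5 × 5.3 × 1.23² = 4.01 mA, giving V_DS = V_DD − I_D R_D = 2.51 − 4.01 × 0.202 = 1.7 V.
V_DS = 1.7 V ≥ V_ov = 1.23 V, confirming saturation.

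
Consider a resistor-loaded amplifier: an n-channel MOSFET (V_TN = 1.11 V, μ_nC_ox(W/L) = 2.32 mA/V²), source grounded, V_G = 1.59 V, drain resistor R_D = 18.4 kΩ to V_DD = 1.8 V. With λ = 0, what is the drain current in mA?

I_D = 0.0928 mA

V_GS = V_G = 1.59 V, so V_ov = 1.59 − 1.11 = 0.48 V.
Assume saturation: I_D = ½ k_n V_ov² = 0.5 × 2.32 × 0.48² = 0.267 mA, giving V_DS = V_DD − I_D R_D = 1.8 − 0.267 × 18.4 = -3.12 V.
But -3.12 V < V_ov = 0.48 V, so the device is actually in triode.
In triode I_D = k_n[V_ov V_DS − ½ V_DS²] and I_D = (V_DD − V_DS)/R_D. Equating: 21.3 V_DS² − 21.49 V_DS + 1.8 = 0, giving V_DS = 0.0922 V (the root below V_ov).
I_D = (1.8 − 0.0922) / 18.4 = 0.0928 mA.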